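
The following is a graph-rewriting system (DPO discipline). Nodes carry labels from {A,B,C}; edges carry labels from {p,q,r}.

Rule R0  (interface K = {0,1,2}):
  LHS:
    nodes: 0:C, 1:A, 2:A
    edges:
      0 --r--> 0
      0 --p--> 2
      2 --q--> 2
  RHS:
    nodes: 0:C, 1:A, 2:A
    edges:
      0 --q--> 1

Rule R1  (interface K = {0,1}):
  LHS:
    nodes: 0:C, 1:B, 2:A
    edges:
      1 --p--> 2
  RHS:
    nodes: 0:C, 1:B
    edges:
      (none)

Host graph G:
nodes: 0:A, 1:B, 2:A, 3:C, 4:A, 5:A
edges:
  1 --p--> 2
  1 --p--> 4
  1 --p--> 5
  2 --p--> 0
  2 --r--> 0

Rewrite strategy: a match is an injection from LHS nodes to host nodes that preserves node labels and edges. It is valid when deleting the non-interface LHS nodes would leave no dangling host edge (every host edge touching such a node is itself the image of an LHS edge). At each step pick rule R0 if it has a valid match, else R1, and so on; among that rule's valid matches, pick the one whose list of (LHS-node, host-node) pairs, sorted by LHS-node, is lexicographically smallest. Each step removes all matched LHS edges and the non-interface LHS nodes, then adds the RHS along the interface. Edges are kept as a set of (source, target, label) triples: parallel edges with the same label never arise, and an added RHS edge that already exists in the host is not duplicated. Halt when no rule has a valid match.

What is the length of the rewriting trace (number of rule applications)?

start.  V:6 E:5  edges: 1-p->2 1-p->4 1-p->5 2-p->0 2-r->0
1. fire R1 via {0↦3, 1↦1, 2↦4}  →  V:5 E:4  edges: 1-p->2 1-p->5 2-p->0 2-r->0
2. fire R1 via {0↦3, 1↦1, 2↦5}  →  V:4 E:3  edges: 1-p->2 2-p->0 2-r->0
final graph: no rule applies after step 2

Answer: 2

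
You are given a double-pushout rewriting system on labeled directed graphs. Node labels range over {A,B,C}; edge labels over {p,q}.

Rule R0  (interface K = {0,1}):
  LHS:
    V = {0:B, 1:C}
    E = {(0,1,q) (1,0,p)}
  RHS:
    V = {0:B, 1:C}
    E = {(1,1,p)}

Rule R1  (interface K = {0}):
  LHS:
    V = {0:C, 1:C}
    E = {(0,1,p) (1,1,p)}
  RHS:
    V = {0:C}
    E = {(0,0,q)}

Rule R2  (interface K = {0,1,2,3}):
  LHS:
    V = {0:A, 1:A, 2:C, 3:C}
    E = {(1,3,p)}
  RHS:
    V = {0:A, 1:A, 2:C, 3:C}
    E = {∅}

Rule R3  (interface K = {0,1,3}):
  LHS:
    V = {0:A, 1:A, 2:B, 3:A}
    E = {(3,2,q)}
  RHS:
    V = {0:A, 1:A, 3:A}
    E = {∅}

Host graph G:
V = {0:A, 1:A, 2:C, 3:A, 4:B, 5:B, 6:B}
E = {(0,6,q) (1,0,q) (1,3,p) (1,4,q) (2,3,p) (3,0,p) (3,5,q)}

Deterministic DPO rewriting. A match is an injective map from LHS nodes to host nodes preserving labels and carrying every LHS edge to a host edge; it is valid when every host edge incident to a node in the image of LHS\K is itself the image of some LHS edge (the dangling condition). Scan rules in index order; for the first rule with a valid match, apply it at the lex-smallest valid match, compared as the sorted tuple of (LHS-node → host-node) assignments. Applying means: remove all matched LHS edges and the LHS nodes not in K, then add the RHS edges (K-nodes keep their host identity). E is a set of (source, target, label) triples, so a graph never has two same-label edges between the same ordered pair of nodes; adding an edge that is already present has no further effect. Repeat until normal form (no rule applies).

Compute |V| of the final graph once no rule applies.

initial: |V|=7 |E|=7  E = 0-q->6 1-q->0 1-p->3 1-q->4 2-p->3 3-p->0 3-q->5
step 1: apply R3 at {0↦0, 1↦1, 2↦5, 3↦3}  → |V|=6 |E|=6  E = 0-q->6 1-q->0 1-p->3 1-q->4 2-p->3 3-p->0
step 2: apply R3 at {0↦0, 1↦3, 2↦4, 3↦1}  → |V|=5 |E|=5  E = 0-q->6 1-q->0 1-p->3 2-p->3 3-p->0
step 3: apply R3 at {0↦1, 1↦3, 2↦6, 3↦0}  → |V|=4 |E|=4  E = 1-q->0 1-p->3 2-p->3 3-p->0
halt: no rule applies after step 3
NF nodes: {0:A, 1:A, 2:C, 3:A}

Answer: 4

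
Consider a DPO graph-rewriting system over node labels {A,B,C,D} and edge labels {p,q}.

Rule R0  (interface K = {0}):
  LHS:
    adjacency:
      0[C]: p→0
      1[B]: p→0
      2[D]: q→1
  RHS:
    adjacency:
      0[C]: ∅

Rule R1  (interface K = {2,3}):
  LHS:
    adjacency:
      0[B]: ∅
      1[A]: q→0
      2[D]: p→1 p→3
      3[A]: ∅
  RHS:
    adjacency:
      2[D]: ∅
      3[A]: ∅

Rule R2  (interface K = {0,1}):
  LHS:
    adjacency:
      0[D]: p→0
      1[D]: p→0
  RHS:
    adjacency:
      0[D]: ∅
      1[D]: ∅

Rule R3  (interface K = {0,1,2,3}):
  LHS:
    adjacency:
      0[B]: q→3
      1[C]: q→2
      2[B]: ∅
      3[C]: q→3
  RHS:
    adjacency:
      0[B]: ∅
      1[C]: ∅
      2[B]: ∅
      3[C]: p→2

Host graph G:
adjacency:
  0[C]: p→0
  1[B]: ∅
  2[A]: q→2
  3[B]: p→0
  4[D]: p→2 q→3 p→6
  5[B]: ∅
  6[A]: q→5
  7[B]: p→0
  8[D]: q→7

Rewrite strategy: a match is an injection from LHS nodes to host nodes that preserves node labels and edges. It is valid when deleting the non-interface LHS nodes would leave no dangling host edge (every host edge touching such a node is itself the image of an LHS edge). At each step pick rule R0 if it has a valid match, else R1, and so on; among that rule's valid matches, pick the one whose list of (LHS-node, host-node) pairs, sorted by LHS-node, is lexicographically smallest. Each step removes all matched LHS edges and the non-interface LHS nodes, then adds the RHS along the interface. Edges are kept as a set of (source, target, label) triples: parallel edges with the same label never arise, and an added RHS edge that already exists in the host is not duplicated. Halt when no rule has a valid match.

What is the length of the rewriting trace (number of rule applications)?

[0] host  ⇒  9 nodes, 9 edges  {0-p->0 2-q->2 3-p->0 4-p->2 4-q->3 4-p->6 6-q->5 7-p->0 8-q->7}
[1] R0 @ {0↦0, 1↦7, 2↦8}  ⇒  7 nodes, 6 edges  {2-q->2 3-p->0 4-p->2 4-q->3 4-p->6 6-q->5}
[2] R1 @ {0↦5, 1↦6, 2↦4, 3↦2}  ⇒  5 nodes, 3 edges  {2-q->2 3-p->0 4-q->3}
final graph: no rule applies after step 2

Answer: 2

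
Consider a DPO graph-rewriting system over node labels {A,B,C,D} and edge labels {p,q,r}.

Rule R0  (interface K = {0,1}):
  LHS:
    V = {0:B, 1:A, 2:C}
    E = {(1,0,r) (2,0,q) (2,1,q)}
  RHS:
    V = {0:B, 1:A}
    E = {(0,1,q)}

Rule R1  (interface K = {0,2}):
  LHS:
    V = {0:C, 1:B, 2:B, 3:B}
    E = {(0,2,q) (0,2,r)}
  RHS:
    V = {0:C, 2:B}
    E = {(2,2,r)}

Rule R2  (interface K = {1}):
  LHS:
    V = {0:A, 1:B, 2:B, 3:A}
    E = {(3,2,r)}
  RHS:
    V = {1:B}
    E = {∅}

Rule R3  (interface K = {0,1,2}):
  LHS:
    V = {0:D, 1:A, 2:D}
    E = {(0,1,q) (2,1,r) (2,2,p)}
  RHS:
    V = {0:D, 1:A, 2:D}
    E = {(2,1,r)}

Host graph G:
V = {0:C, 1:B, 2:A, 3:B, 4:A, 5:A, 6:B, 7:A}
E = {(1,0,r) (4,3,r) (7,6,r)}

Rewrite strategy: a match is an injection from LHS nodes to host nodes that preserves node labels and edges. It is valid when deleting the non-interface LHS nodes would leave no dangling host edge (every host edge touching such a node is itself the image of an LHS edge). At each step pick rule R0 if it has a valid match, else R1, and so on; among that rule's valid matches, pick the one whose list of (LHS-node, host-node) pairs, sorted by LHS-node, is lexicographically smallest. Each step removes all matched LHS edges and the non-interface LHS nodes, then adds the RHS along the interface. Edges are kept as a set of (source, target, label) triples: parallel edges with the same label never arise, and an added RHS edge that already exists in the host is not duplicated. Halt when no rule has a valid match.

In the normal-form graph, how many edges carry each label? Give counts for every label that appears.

initial: |V|=8 |E|=3  E = 1-r->0 4-r->3 7-r->6
step 1: apply R2 at {0↦2, 1↦1, 2↦3, 3↦4}  → |V|=5 |E|=2  E = 1-r->0 7-r->6
step 2: apply R2 at {0↦5, 1↦1, 2↦6, 3↦7}  → |V|=2 |E|=1  E = 1-r->0
halt: no rule applies after step 2
NF edges: [(1, 0, 'r')]

Answer: r:1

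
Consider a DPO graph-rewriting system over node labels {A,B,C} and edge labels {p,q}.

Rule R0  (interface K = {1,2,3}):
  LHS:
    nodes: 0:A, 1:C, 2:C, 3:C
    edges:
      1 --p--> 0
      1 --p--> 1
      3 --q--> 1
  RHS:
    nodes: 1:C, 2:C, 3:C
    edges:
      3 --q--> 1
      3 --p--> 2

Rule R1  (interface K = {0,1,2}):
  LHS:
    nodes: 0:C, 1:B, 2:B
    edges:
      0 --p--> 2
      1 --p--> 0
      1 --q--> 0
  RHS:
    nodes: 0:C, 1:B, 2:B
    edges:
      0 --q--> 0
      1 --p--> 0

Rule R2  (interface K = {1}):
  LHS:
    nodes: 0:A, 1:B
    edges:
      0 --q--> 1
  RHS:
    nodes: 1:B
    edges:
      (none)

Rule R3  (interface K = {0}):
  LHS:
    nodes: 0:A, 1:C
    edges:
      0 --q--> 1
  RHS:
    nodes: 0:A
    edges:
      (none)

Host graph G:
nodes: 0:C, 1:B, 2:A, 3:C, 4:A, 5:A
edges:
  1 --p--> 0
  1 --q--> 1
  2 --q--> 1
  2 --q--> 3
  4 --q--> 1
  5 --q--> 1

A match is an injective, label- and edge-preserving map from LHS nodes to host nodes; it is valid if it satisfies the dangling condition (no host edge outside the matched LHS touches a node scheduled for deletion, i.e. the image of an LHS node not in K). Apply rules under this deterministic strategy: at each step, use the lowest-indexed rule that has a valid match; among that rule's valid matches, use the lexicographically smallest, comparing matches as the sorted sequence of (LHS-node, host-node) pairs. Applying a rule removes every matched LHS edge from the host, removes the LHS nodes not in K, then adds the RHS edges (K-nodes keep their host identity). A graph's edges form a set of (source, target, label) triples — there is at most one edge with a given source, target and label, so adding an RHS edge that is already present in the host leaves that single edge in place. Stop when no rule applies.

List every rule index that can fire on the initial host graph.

Answer: [R2,R3]

Rewrite trace:
R0: no valid match — LHS pattern not found
R1: no valid match — LHS pattern not found
R2: 2 valid matches — {0↦4, 1↦1}, {0↦5, 1↦1}
R3: 1 valid match — {0↦2, 1↦3}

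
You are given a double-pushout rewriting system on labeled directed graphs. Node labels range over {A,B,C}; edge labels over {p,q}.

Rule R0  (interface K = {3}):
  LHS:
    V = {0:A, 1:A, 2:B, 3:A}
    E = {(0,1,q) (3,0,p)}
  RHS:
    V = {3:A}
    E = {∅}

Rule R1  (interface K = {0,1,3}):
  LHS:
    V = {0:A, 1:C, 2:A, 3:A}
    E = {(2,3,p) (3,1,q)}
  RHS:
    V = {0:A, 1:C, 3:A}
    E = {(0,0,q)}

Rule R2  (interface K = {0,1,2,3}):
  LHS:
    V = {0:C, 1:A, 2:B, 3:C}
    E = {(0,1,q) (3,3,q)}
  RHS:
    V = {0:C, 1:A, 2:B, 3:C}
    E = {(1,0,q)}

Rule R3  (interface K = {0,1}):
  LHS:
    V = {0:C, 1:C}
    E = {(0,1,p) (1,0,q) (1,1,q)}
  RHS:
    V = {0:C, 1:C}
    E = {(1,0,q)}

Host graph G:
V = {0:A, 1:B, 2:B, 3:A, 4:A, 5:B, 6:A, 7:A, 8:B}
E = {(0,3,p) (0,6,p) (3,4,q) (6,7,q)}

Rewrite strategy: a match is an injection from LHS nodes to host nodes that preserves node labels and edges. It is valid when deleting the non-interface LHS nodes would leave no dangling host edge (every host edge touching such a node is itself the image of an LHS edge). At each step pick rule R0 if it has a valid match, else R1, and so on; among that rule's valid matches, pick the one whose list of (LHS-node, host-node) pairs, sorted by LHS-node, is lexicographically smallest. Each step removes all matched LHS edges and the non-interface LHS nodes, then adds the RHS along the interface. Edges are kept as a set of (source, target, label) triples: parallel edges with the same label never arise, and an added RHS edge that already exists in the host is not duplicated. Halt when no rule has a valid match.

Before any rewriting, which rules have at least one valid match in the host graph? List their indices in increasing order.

R0: 8 valid matches — {0↦3, 1↦4, 2↦1, 3↦0}, {0↦3, 1↦4, 2↦2, 3↦0}, {0↦3, 1↦4, 2↦5, 3↦0} (+5 more)
R1: no valid match — LHS pattern not found
R2: no valid match — LHS pattern not found
R3: no valid match — LHS pattern not found

Answer: [R0]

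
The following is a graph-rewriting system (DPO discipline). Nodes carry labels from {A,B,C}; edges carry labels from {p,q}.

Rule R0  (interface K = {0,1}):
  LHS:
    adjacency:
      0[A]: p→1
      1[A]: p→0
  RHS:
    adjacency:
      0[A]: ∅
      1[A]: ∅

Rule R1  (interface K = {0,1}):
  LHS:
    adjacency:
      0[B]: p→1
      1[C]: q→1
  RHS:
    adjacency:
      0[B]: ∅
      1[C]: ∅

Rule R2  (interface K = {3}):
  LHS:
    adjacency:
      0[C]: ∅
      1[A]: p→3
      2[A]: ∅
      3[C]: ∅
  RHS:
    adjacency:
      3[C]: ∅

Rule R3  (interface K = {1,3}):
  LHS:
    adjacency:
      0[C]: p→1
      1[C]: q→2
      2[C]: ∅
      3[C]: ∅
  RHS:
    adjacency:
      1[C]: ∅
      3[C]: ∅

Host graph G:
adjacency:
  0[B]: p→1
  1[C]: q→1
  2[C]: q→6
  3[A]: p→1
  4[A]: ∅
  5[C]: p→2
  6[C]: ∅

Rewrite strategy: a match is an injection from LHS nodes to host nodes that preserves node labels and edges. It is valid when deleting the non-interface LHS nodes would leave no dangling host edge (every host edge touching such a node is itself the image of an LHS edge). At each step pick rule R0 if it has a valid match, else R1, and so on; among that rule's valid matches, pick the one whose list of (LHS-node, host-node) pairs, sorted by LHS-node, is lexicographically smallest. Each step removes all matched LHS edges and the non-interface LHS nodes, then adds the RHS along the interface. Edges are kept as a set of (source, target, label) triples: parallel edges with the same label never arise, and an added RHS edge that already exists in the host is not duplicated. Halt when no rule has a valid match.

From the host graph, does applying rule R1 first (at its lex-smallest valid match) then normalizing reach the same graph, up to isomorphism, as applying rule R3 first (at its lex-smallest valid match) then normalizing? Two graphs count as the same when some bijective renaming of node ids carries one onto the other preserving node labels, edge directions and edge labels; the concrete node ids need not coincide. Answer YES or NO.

Answer: YES

Steps:
branch R1-first: apply at {0↦0, 1↦1} → |E|=3, then 2 more step(s) → NF |V|=2 |E|=0 V={0:B, 1:C} E=∅
branch R3-first: apply at {0↦5, 1↦2, 2↦6, 3↦1} → |E|=3, then 2 more step(s) → NF |V|=2 |E|=0 V={0:B, 1:C} E=∅
graphs isomorphic (equal up to label-preserving node renaming)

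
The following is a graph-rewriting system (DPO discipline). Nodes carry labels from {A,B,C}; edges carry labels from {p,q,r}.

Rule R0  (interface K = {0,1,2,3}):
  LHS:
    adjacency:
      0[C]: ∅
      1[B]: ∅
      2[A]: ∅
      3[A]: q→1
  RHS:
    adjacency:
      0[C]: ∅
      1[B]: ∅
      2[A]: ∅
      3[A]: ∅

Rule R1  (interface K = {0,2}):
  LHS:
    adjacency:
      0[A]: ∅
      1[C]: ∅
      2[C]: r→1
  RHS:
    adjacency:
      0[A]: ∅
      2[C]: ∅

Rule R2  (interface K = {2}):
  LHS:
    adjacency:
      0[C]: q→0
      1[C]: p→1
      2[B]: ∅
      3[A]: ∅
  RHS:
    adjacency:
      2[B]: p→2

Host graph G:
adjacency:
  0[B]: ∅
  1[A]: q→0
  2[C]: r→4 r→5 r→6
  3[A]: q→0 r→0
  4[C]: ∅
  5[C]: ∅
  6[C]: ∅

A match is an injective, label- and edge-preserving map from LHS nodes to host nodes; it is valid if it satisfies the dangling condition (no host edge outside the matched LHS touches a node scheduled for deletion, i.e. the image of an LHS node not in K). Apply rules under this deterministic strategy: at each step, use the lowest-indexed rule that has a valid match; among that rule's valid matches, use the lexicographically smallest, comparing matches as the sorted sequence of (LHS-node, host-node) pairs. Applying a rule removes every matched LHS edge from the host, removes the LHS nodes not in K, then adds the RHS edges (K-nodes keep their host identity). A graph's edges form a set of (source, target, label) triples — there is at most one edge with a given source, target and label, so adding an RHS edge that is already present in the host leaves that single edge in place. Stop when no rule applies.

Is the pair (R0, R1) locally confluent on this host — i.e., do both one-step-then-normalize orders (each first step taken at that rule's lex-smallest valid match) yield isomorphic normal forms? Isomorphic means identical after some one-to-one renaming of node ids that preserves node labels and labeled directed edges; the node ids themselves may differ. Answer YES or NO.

branch R0-first: apply at {0↦2, 1↦0, 2↦1, 3↦3} → |E|=5, then 4 more step(s) → NF |V|=4 |E|=1 V={0:B, 1:A, 2:C, 3:A} E=3-r->0
branch R1-first: apply at {0↦1, 1↦4, 2↦2} → |E|=5, then 4 more step(s) → NF |V|=4 |E|=1 V={0:B, 1:A, 2:C, 3:A} E=3-r->0
graphs isomorphic (equal up to label-preserving node renaming)

Answer: YES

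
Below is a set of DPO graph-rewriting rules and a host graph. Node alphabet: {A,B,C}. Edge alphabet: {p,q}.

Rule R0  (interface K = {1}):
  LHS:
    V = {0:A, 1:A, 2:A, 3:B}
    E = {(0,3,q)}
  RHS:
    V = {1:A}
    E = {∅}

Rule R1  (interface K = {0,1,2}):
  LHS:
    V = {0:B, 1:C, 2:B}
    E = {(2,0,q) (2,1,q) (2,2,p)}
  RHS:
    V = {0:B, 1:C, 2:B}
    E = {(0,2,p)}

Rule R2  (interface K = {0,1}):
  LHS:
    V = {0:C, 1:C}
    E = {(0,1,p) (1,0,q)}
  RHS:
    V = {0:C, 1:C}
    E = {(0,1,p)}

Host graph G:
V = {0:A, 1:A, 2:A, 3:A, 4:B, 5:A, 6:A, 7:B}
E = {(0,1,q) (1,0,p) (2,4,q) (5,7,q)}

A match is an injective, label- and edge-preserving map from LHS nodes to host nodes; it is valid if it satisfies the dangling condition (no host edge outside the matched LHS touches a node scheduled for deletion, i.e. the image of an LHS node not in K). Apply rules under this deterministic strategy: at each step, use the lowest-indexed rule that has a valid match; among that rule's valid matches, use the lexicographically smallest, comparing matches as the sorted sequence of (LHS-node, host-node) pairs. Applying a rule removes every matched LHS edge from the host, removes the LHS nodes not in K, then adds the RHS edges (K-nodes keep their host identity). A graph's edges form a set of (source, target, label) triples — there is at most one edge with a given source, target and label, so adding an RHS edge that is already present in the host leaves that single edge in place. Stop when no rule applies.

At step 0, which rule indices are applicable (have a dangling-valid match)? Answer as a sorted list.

R0: 16 valid matches — {0↦2, 1↦0, 2↦3, 3↦4}, {0↦2, 1↦0, 2↦6, 3↦4}, {0↦2, 1↦1, 2↦3, 3↦4} (+13 more)
R1: no valid match — LHS pattern not found
R2: no valid match — LHS pattern not found

Answer: [R0]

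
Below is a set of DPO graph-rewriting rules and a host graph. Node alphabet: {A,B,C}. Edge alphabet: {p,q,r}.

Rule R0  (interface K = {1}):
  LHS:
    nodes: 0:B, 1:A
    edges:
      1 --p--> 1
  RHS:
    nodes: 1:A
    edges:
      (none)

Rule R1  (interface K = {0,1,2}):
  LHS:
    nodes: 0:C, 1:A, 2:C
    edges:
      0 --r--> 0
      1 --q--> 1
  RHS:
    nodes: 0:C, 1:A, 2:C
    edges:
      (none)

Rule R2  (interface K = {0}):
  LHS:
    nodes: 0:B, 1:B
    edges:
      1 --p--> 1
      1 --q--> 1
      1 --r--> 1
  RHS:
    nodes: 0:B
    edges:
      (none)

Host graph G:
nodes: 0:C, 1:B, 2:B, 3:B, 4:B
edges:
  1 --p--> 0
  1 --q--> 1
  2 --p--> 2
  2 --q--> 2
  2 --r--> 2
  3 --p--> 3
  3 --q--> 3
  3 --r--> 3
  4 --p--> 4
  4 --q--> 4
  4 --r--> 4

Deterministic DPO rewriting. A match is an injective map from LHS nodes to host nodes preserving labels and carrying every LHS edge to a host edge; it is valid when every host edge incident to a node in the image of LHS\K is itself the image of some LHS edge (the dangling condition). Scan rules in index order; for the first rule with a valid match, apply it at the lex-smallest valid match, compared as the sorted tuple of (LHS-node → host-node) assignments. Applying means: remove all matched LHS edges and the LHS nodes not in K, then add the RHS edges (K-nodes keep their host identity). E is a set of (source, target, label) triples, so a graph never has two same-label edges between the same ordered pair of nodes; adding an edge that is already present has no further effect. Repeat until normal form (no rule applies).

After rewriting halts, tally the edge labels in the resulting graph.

[0] host  ⇒  5 nodes, 11 edges  {1-p->0 1-q->1 2-p->2 2-q->2 2-r->2 3-p->3 3-q->3 3-r->3 4-p->4 4-q->4 4-r->4}
[1] R2 @ {0↦1, 1↦2}  ⇒  4 nodes, 8 edges  {1-p->0 1-q->1 3-p->3 3-q->3 3-r->3 4-p->4 4-q->4 4-r->4}
[2] R2 @ {0↦1, 1↦3}  ⇒  3 nodes, 5 edges  {1-p->0 1-q->1 4-p->4 4-q->4 4-r->4}
[3] R2 @ {0↦1, 1↦4}  ⇒  2 nodes, 2 edges  {1-p->0 1-q->1}
normal form: no rule applies after step 3
NF edges: [(1, 0, 'p'), (1, 1, 'q')]

Answer: p:1 q:1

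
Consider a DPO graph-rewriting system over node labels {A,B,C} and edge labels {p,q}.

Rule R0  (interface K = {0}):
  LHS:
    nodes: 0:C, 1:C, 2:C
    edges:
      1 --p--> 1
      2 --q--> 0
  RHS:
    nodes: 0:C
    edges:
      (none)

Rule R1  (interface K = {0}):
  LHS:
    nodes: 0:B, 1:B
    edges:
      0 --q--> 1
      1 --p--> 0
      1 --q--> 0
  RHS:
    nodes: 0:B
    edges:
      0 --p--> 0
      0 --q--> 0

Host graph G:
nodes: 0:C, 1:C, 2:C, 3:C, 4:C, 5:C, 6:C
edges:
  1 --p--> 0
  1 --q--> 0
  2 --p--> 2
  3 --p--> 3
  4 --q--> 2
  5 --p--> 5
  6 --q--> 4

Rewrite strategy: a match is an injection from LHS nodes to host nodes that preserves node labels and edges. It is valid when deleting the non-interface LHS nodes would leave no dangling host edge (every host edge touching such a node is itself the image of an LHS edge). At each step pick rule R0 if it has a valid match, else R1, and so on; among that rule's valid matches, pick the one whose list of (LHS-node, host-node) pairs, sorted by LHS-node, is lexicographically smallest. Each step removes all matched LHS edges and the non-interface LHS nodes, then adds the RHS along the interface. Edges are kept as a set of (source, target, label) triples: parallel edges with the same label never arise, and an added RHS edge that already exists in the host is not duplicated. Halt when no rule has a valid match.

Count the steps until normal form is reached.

Answer: 2

Rewrite trace:
start.  V:7 E:7  edges: 1-p->0 1-q->0 2-p->2 3-p->3 4-q->2 5-p->5 6-q->4
1. fire R0 via {0↦4, 1↦3, 2↦6}  →  V:5 E:5  edges: 1-p->0 1-q->0 2-p->2 4-q->2 5-p->5
2. fire R0 via {0↦2, 1↦5, 2↦4}  →  V:3 E:3  edges: 1-p->0 1-q->0 2-p->2
normal form: no rule applies after step 2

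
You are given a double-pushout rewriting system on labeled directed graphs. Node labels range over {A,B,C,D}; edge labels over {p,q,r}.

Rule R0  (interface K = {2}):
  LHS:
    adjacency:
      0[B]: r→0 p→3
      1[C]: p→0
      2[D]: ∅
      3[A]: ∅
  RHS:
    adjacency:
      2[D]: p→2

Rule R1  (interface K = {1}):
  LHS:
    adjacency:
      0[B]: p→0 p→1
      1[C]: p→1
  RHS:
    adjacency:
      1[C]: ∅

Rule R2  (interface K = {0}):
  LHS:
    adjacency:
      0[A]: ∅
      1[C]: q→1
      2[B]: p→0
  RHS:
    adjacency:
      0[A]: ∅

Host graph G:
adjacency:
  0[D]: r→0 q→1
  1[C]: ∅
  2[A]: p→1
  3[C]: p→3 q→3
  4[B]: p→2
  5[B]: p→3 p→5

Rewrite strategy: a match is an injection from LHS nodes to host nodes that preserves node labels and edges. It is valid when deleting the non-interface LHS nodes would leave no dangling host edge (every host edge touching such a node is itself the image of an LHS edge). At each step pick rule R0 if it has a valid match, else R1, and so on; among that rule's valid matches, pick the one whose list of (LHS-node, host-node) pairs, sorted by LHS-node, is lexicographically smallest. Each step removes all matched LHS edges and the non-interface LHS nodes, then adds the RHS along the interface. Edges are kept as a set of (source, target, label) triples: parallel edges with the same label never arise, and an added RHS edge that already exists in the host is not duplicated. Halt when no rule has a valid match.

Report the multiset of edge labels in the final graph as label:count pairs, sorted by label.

[0] host  ⇒  6 nodes, 8 edges  {0-r->0 0-q->1 2-p->1 3-p->3 3-q->3 4-p->2 5-p->3 5-p->5}
[1] R1 @ {0↦5, 1↦3}  ⇒  5 nodes, 5 edges  {0-r->0 0-q->1 2-p->1 3-q->3 4-p->2}
[2] R2 @ {0↦2, 1↦3, 2↦4}  ⇒  3 nodes, 3 edges  {0-r->0 0-q->1 2-p->1}
halt: no rule applies after step 2
NF edges: [(0, 0, 'r'), (0, 1, 'q'), (2, 1, 'p')]

Answer: p:1 q:1 r:1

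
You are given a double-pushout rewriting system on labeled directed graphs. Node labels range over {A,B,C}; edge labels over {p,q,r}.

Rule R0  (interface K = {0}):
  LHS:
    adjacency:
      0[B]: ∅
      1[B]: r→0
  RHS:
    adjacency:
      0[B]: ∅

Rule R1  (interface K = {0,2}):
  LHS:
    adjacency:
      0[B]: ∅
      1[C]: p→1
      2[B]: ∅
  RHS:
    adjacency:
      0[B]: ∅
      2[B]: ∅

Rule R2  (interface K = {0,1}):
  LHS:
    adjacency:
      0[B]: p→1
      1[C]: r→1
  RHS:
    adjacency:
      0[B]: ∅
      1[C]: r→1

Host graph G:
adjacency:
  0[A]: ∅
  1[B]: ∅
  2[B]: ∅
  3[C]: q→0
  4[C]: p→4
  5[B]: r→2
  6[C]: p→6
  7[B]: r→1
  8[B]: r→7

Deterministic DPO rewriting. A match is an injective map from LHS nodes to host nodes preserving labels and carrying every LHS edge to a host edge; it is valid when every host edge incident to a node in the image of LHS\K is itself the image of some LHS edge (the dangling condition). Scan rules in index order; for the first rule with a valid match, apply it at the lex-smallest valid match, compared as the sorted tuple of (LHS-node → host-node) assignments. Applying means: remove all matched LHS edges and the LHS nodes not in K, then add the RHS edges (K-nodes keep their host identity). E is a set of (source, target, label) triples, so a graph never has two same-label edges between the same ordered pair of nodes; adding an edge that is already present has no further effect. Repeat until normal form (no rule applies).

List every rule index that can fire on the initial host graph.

Answer: [R0,R1]

Steps:
R0: 2 valid matches — {0↦2, 1↦5}, {0↦7, 1↦8}
R1: 40 valid matches — {0↦1, 1↦4, 2↦2}, {0↦1, 1↦4, 2↦5}, {0↦1, 1↦4, 2↦7} (+37 more)
R2: no valid match — LHS pattern not found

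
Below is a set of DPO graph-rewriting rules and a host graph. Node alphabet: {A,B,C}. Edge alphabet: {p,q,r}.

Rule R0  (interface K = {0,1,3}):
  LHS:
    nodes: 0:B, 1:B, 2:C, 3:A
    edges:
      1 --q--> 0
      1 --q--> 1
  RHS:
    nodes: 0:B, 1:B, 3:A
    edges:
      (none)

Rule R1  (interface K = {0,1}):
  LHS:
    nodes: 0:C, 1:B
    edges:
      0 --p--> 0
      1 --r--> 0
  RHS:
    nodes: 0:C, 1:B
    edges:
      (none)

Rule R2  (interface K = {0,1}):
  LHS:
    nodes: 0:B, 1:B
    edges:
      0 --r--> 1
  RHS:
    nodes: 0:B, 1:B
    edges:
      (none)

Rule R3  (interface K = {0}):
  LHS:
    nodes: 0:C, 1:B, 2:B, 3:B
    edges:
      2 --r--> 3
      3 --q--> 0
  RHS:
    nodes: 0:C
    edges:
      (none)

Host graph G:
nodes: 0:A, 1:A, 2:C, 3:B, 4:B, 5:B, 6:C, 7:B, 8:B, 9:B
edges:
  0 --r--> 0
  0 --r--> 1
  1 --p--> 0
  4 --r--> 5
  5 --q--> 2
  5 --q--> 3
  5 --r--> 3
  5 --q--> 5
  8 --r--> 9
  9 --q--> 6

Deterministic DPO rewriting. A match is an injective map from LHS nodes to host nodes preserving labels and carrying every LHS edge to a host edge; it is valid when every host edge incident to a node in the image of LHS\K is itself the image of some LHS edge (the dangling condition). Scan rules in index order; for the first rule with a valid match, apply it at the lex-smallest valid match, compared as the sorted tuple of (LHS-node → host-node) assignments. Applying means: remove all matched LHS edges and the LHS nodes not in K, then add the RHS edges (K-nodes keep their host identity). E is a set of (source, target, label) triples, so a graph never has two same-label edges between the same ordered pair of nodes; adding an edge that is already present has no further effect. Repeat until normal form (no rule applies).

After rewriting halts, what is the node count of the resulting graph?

Answer: 10

Rewrite trace:
initial: |V|=10 |E|=10  E = 0-r->0 0-r->1 1-p->0 4-r->5 5-q->2 5-q->3 5-r->3 5-q->5 8-r->9 9-q->6
step 1: apply R2 at {0↦4, 1↦5}  → |V|=10 |E|=9  E = 0-r->0 0-r->1 1-p->0 5-q->2 5-q->3 5-r->3 5-q->5 8-r->9 9-q->6
step 2: apply R2 at {0↦5, 1↦3}  → |V|=10 |E|=8  E = 0-r->0 0-r->1 1-p->0 5-q->2 5-q->3 5-q->5 8-r->9 9-q->6
step 3: apply R2 at {0↦8, 1↦9}  → |V|=10 |E|=7  E = 0-r->0 0-r->1 1-p->0 5-q->2 5-q->3 5-q->5 9-q->6
halt: no rule applies after step 3
NF nodes: {0:A, 1:A, 2:C, 3:B, 4:B, 5:B, 6:C, 7:B, 8:B, 9:B}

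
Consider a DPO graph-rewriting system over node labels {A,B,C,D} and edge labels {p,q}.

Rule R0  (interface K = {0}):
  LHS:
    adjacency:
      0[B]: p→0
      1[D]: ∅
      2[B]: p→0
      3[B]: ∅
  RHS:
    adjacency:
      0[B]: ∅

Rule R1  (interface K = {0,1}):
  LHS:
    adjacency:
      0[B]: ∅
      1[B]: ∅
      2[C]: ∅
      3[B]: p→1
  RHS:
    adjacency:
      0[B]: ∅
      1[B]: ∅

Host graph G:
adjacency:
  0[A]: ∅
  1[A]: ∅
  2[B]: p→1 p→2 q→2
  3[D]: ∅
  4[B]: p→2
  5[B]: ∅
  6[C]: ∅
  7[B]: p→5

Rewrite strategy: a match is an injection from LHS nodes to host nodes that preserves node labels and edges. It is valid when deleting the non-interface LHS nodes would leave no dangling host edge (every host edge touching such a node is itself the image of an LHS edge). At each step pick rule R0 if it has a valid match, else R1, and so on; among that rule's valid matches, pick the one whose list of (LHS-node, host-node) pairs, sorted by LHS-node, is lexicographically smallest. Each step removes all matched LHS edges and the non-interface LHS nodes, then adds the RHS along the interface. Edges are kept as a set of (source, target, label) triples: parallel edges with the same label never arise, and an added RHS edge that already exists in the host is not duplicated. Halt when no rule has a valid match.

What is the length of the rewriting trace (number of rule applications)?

Answer: 2

Rewrite trace:
start.  V:8 E:5  edges: 2-p->1 2-p->2 2-q->2 4-p->2 7-p->5
1. fire R1 via {0↦2, 1↦5, 2↦6, 3↦7}  →  V:6 E:4  edges: 2-p->1 2-p->2 2-q->2 4-p->2
2. fire R0 via {0↦2, 1↦3, 2↦4, 3↦5}  →  V:3 E:2  edges: 2-p->1 2-q->2
halt: no rule applies after step 2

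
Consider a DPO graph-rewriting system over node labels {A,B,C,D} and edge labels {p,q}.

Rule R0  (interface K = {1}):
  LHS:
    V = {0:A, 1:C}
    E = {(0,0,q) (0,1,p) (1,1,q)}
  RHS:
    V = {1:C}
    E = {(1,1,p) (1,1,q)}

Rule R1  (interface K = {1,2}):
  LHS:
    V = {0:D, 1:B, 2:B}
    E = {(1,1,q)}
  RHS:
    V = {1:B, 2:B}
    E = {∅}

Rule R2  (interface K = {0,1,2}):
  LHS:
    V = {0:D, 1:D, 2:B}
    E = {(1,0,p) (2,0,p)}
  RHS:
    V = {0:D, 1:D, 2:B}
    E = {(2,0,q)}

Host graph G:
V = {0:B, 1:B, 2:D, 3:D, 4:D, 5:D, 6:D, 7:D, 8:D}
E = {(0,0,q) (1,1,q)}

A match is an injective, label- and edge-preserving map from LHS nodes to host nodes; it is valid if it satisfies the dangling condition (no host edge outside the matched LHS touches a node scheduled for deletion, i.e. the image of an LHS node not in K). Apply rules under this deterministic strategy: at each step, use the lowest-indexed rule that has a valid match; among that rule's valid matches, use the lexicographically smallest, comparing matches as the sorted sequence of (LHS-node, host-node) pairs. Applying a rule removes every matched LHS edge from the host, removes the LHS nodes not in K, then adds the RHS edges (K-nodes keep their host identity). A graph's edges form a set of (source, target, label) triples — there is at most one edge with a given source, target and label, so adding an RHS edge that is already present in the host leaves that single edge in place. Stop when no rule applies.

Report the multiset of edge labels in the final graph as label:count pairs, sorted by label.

start.  V:9 E:2  edges: 0-q->0 1-q->1
1. fire R1 via {0↦2, 1↦0, 2↦1}  →  V:8 E:1  edges: 1-q->1
2. fire R1 via {0↦3, 1↦1, 2↦0}  →  V:7 E:0  edges: ∅
final graph: no rule applies after step 2
NF edges: []

Answer: (no edges)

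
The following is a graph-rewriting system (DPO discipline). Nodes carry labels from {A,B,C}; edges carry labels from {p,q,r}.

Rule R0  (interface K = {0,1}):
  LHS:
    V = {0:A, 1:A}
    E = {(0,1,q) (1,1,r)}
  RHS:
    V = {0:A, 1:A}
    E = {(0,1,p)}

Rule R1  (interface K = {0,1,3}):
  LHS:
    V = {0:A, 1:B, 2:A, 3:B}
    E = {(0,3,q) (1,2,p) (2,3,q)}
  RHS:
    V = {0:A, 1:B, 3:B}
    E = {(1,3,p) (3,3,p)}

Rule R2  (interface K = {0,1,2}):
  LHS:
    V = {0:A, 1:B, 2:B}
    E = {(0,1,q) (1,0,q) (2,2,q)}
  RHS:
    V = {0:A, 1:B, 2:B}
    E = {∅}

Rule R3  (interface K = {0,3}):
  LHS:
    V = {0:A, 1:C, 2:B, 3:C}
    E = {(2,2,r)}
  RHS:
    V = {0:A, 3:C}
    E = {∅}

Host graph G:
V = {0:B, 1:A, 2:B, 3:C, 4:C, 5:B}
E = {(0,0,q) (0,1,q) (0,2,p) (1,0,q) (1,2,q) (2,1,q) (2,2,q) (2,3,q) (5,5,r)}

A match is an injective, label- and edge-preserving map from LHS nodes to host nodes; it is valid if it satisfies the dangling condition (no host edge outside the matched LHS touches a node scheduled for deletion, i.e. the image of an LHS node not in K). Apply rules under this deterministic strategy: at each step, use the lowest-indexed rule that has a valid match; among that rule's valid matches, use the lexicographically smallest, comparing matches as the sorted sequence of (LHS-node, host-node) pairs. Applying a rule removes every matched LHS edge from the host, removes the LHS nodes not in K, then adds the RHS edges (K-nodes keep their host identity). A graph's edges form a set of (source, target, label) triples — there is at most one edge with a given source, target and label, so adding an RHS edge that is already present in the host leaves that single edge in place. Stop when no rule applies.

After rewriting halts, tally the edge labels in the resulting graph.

Answer: p:1 q:1

Rewrite trace:
initial: |V|=6 |E|=9  E = 0-q->0 0-q->1 0-p->2 1-q->0 1-q->2 2-q->1 2-q->2 2-q->3 5-r->5
step 1: apply R2 at {0↦1, 1↦0, 2↦2}  → |V|=6 |E|=6  E = 0-q->0 0-p->2 1-q->2 2-q->1 2-q->3 5-r->5
step 2: apply R2 at {0↦1, 1↦2, 2↦0}  → |V|=6 |E|=3  E = 0-p->2 2-q->3 5-r->5
step 3: apply R3 at {0↦1, 1↦4, 2↦5, 3↦3}  → |V|=4 |E|=2  E = 0-p->2 2-q->3
halt: no rule applies after step 3
NF edges: [(0, 2, 'p'), (2, 3, 'q')]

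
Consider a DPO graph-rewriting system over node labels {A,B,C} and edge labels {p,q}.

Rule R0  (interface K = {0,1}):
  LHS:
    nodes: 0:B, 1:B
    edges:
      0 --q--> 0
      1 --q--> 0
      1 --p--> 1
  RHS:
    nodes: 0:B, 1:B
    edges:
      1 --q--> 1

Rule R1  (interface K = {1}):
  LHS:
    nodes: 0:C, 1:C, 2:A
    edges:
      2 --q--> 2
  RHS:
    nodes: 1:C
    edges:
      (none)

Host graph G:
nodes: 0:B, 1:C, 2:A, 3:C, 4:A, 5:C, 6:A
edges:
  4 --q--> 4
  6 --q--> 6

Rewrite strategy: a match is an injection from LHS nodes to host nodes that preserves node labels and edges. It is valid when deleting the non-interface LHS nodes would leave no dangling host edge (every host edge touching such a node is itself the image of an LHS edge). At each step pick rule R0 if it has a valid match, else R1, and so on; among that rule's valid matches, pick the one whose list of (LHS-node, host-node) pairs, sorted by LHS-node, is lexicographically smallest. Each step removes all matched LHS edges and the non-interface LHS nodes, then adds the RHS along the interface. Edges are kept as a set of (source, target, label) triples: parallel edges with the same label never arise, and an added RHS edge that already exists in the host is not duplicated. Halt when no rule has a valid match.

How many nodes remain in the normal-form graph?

start.  V:7 E:2  edges: 4-q->4 6-q->6
1. fire R1 via {0↦1, 1↦3, 2↦4}  →  V:5 E:1  edges: 6-q->6
2. fire R1 via {0↦3, 1↦5, 2↦6}  →  V:3 E:0  edges: ∅
normal form: no rule applies after step 2
NF nodes: {0:B, 2:A, 5:C}

Answer: 3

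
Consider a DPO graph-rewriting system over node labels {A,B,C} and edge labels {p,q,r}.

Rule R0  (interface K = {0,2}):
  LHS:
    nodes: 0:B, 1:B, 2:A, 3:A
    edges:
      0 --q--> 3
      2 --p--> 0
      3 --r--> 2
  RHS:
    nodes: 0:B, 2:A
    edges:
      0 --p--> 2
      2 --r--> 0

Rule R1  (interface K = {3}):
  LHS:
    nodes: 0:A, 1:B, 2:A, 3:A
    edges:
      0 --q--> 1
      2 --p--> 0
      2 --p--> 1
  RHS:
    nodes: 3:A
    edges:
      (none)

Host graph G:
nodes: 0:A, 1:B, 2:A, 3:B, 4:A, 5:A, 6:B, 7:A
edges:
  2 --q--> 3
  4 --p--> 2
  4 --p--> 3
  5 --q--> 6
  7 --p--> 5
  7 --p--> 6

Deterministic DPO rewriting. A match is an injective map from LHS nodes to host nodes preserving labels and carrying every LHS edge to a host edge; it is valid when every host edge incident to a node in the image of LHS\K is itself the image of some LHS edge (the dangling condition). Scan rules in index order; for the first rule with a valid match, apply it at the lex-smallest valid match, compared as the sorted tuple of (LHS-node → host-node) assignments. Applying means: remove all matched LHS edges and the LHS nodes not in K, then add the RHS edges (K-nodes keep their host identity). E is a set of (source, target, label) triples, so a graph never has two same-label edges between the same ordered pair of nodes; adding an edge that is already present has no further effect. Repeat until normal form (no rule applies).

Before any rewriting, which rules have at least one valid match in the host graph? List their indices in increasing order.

R0: no valid match — LHS pattern not found
R1: 6 valid matches — {0↦2, 1↦3, 2↦4, 3↦0}, {0↦2, 1↦3, 2↦4, 3↦5}, {0↦2, 1↦3, 2↦4, 3↦7} (+3 more)

Answer: [R1]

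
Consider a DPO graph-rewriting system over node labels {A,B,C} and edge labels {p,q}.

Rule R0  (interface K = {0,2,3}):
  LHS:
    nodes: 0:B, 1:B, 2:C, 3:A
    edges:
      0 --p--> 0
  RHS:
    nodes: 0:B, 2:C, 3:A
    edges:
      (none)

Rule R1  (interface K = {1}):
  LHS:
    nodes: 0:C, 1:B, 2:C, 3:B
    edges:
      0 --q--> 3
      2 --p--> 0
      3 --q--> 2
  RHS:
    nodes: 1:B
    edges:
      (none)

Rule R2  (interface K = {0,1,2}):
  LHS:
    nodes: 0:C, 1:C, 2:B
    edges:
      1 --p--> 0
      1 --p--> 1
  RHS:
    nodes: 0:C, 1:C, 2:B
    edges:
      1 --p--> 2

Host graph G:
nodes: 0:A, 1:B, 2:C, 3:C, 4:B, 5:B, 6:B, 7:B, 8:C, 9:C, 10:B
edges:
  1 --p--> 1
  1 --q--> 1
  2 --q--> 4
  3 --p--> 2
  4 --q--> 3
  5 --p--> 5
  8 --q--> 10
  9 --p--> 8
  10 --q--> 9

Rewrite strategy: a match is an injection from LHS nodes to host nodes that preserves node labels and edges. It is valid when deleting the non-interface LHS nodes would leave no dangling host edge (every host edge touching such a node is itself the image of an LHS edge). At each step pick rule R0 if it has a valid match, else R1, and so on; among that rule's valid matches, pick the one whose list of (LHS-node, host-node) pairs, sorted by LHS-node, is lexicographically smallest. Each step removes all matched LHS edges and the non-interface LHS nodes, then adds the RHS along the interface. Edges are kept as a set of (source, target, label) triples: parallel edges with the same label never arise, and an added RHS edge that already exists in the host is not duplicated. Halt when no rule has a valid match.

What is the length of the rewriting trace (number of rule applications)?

Answer: 4

Steps:
initial: |V|=11 |E|=9  E = 1-p->1 1-q->1 2-q->4 3-p->2 4-q->3 5-p->5 8-q->10 9-p->8 10-q->9
step 1: apply R0 at {0↦1, 1↦6, 2↦2, 3↦0}  → |V|=10 |E|=8  E = 1-q->1 2-q->4 3-p->2 4-q->3 5-p->5 8-q->10 9-p->8 10-q->9
step 2: apply R0 at {0↦5, 1↦7, 2↦2, 3↦0}  → |V|=9 |E|=7  E = 1-q->1 2-q->4 3-p->2 4-q->3 8-q->10 9-p->8 10-q->9
step 3: apply R1 at {0↦2, 1↦1, 2↦3, 3↦4}  → |V|=6 |E|=4  E = 1-q->1 8-q->10 9-p->8 10-q->9
step 4: apply R1 at {0↦8, 1↦1, 2↦9, 3↦10}  → |V|=3 |E|=1  E = 1-q->1
normal form: no rule applies after step 4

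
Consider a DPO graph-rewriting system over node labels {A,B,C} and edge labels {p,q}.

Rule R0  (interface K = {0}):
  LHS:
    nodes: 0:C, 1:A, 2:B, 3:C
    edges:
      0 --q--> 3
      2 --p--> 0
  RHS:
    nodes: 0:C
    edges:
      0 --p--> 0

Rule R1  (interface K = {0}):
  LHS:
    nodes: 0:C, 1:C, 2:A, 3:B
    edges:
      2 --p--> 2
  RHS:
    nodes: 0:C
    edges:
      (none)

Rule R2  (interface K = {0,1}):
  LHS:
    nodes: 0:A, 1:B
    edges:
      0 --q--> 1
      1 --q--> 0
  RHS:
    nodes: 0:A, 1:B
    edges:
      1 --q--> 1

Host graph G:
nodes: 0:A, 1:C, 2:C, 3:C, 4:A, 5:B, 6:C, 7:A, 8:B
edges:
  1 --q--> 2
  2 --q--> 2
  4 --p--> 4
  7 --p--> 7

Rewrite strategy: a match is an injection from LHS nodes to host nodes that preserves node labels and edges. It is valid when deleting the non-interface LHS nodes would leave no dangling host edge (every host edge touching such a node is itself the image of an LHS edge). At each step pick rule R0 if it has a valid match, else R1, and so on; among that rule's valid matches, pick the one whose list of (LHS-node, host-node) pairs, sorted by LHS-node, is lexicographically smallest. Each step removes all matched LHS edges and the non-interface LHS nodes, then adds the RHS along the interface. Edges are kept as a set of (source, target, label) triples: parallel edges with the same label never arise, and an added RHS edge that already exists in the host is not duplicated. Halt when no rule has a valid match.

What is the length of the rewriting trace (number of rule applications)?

Answer: 2

Rewrite trace:
[0] host  ⇒  9 nodes, 4 edges  {1-q->2 2-q->2 4-p->4 7-p->7}
[1] R1 @ {0↦1, 1↦3, 2↦4, 3↦5}  ⇒  6 nodes, 3 edges  {1-q->2 2-q->2 7-p->7}
[2] R1 @ {0↦1, 1↦6, 2↦7, 3↦8}  ⇒  3 nodes, 2 edges  {1-q->2 2-q->2}
normal form: no rule applies after step 2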